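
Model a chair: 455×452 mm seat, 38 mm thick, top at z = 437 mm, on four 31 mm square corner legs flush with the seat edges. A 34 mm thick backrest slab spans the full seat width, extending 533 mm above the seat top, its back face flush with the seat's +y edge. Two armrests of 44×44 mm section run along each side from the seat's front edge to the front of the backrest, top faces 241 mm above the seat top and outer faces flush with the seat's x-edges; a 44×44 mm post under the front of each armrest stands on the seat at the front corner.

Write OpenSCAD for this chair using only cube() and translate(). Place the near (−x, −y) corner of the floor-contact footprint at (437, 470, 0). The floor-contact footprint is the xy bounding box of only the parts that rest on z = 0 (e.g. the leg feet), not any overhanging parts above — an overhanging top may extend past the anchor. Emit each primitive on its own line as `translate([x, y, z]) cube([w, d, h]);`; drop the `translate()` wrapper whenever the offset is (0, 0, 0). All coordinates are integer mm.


translate([437, 470, 399]) cube([455, 452, 38]);
translate([437, 470, 0]) cube([31, 31, 399]);
translate([861, 470, 0]) cube([31, 31, 399]);
translate([437, 891, 0]) cube([31, 31, 399]);
translate([861, 891, 0]) cube([31, 31, 399]);
translate([437, 888, 437]) cube([455, 34, 533]);
translate([437, 470, 634]) cube([44, 418, 44]);
translate([848, 470, 634]) cube([44, 418, 44]);
translate([437, 470, 437]) cube([44, 44, 197]);
translate([848, 470, 437]) cube([44, 44, 197]);


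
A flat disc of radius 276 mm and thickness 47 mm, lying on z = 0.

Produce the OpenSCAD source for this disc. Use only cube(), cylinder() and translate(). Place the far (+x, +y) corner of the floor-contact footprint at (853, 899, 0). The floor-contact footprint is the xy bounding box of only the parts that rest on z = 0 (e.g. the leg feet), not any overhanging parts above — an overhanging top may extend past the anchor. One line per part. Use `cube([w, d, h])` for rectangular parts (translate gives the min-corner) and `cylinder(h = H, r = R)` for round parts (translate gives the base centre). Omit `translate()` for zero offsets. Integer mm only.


translate([577, 623, 0]) cylinder(h = 47, r = 276);


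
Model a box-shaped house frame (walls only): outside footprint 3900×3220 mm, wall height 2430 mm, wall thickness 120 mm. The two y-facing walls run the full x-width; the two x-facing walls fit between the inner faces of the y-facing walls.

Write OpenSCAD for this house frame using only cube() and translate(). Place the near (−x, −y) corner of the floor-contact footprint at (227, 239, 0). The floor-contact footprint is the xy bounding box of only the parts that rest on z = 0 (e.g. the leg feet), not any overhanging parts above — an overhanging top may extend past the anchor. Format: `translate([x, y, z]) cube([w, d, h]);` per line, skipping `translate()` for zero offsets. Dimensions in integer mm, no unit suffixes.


translate([227, 239, 0]) cube([3900, 120, 2430]);
translate([227, 3339, 0]) cube([3900, 120, 2430]);
translate([227, 359, 0]) cube([120, 2980, 2430]);
translate([4007, 359, 0]) cube([120, 2980, 2430]);


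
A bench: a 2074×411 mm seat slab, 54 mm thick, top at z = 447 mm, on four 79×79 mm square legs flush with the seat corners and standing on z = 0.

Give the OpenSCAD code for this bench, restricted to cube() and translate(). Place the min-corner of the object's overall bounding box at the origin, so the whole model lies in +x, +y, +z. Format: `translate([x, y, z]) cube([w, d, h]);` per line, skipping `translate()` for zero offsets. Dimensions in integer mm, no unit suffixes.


translate([0, 0, 393]) cube([2074, 411, 54]);
cube([79, 79, 393]);
translate([0, 332, 0]) cube([79, 79, 393]);
translate([1995, 0, 0]) cube([79, 79, 393]);
translate([1995, 332, 0]) cube([79, 79, 393]);


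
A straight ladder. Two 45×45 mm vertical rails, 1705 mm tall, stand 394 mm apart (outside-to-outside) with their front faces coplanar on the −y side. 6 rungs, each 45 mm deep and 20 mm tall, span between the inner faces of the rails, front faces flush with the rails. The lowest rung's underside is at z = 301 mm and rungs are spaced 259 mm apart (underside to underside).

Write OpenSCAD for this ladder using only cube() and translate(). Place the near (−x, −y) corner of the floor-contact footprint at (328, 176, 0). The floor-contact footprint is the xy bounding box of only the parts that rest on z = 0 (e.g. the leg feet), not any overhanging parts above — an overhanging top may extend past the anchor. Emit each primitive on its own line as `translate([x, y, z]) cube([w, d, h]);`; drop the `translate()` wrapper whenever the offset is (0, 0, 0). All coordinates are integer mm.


translate([328, 176, 0]) cube([45, 45, 1705]);
translate([677, 176, 0]) cube([45, 45, 1705]);
translate([373, 176, 301]) cube([304, 45, 20]);
translate([373, 176, 560]) cube([304, 45, 20]);
translate([373, 176, 819]) cube([304, 45, 20]);
translate([373, 176, 1078]) cube([304, 45, 20]);
translate([373, 176, 1337]) cube([304, 45, 20]);
translate([373, 176, 1596]) cube([304, 45, 20]);


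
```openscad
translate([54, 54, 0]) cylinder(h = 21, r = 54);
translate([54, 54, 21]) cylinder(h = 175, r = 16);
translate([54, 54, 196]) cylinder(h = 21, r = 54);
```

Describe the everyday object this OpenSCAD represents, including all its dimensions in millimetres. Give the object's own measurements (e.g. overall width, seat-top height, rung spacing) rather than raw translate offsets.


A spool: two coaxial disc flanges of radius 54 mm and thickness 21 mm, joined by a core cylinder of radius 16 mm and height 175 mm. The lower flange rests on z = 0 and the three cylinders share a vertical axis.


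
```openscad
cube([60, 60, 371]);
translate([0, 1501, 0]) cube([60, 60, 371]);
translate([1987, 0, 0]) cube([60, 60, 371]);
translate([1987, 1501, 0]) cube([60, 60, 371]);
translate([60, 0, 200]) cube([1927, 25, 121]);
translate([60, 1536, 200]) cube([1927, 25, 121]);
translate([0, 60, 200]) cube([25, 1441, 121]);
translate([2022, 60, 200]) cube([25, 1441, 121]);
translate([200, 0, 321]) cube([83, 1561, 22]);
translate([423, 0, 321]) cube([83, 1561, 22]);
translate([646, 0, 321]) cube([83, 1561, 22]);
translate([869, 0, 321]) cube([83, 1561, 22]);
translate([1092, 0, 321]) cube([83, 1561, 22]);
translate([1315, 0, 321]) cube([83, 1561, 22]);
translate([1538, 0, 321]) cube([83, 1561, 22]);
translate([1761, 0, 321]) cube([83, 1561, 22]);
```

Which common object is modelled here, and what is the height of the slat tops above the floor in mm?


A bed frame. The slat-top height is 343 mm.

Four posts, four rails, and a row of slats — a bed frame. Slats sit on the rails at z = 200 + 121 = 321; with slat thickness 22, the top is 343 mm.


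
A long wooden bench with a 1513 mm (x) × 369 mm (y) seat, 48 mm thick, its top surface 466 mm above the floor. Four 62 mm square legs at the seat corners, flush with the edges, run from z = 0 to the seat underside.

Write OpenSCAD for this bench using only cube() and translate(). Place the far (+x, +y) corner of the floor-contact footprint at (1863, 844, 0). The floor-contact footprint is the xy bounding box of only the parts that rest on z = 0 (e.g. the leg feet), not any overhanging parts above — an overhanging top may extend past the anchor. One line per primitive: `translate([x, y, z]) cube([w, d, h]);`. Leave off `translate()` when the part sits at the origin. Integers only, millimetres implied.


translate([350, 475, 418]) cube([1513, 369, 48]);
translate([350, 475, 0]) cube([62, 62, 418]);
translate([350, 782, 0]) cube([62, 62, 418]);
translate([1801, 475, 0]) cube([62, 62, 418]);
translate([1801, 782, 0]) cube([62, 62, 418]);


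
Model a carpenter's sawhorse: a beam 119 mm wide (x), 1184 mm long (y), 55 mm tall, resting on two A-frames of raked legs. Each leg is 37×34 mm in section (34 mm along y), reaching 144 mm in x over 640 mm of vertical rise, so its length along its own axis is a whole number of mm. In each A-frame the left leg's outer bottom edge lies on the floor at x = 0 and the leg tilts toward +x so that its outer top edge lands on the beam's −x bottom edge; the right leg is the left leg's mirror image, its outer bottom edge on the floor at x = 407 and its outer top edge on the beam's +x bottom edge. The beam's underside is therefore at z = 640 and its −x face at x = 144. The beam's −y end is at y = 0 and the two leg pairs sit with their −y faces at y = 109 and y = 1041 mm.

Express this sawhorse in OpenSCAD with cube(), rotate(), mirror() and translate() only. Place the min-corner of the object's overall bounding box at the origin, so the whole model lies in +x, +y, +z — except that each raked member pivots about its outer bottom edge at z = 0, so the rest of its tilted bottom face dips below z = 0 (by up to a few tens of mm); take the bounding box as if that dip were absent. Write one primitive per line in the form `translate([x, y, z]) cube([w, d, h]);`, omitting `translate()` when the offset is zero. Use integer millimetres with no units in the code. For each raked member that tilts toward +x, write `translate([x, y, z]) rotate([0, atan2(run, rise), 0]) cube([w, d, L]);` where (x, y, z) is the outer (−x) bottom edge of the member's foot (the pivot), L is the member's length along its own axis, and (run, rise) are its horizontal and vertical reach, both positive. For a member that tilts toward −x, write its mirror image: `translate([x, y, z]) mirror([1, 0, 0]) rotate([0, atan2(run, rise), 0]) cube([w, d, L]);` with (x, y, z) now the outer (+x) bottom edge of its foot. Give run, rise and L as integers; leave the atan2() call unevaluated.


// leg length = √(144² + 640²) = 656
// right-leg outer foot x = 2·144 + 119 = 407
// beam min-corner = (144, 0, 640)
translate([144, 0, 640]) cube([119, 1184, 55]);
translate([0, 109, 0]) rotate([0, atan2(144, 640), 0]) cube([37, 34, 656]);
translate([407, 109, 0]) mirror([1, 0, 0]) rotate([0, atan2(144, 640), 0]) cube([37, 34, 656]);
translate([0, 1041, 0]) rotate([0, atan2(144, 640), 0]) cube([37, 34, 656]);
translate([407, 1041, 0]) mirror([1, 0, 0]) rotate([0, atan2(144, 640), 0]) cube([37, 34, 656]);


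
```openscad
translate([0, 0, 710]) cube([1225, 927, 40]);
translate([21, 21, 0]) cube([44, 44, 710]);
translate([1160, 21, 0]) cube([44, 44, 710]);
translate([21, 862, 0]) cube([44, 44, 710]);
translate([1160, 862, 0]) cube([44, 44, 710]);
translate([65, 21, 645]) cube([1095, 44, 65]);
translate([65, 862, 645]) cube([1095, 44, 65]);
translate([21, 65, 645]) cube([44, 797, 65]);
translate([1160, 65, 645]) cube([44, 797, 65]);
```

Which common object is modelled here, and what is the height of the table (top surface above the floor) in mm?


A table. The table height is 750 mm.

A 1225×927×40 slab sits at z = 710 on four 44 mm square posts — a table. The top surface is at 710 + 40 = 750 mm.


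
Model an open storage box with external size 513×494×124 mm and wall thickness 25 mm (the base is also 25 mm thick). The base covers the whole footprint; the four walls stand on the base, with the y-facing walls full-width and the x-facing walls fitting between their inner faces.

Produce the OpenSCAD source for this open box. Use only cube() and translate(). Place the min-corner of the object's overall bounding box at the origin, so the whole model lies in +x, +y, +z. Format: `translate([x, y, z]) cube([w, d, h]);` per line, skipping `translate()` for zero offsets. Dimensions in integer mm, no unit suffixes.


cube([513, 494, 25]);
translate([0, 0, 25]) cube([513, 25, 99]);
translate([0, 469, 25]) cube([513, 25, 99]);
translate([0, 25, 25]) cube([25, 444, 99]);
translate([488, 25, 25]) cube([25, 444, 99]);


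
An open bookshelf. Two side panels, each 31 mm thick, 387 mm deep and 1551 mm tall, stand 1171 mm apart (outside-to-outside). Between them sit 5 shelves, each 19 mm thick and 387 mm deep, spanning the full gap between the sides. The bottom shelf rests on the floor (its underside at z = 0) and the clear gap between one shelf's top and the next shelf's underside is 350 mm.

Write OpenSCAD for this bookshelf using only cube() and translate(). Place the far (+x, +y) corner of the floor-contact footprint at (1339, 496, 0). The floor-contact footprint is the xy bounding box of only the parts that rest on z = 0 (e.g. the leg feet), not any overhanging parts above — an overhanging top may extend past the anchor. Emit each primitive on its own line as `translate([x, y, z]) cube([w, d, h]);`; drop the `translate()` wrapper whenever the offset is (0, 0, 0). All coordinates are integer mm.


translate([168, 109, 0]) cube([31, 387, 1551]);
translate([1308, 109, 0]) cube([31, 387, 1551]);
translate([199, 109, 0]) cube([1109, 387, 19]);
translate([199, 109, 369]) cube([1109, 387, 19]);
translate([199, 109, 738]) cube([1109, 387, 19]);
translate([199, 109, 1107]) cube([1109, 387, 19]);
translate([199, 109, 1476]) cube([1109, 387, 19]);


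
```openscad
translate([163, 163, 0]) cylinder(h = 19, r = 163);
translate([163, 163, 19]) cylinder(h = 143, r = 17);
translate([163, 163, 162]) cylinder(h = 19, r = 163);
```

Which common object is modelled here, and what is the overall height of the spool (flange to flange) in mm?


A spool. The overall height is 181 mm.

Three coaxial cylinders, large–small–large — a spool. Two 19 mm flanges and a 143 mm core give 19 + 143 + 19 = 181 mm.


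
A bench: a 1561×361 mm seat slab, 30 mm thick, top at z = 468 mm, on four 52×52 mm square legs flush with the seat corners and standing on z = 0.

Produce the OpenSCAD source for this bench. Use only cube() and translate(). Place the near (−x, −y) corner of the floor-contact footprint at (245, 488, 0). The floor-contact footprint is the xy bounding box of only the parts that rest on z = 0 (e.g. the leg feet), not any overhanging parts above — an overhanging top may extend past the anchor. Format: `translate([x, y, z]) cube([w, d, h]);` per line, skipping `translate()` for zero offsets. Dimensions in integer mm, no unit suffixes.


translate([245, 488, 438]) cube([1561, 361, 30]);
translate([245, 488, 0]) cube([52, 52, 438]);
translate([245, 797, 0]) cube([52, 52, 438]);
translate([1754, 488, 0]) cube([52, 52, 438]);
translate([1754, 797, 0]) cube([52, 52, 438]);


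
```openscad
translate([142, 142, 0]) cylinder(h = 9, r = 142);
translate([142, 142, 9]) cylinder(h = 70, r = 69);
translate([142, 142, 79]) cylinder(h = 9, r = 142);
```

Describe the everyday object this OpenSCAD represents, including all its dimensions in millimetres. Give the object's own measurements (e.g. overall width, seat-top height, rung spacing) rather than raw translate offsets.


A spool: two coaxial disc flanges of radius 142 mm and thickness 9 mm, joined by a core cylinder of radius 69 mm and height 70 mm. The lower flange rests on z = 0 and the three cylinders share a vertical axis.


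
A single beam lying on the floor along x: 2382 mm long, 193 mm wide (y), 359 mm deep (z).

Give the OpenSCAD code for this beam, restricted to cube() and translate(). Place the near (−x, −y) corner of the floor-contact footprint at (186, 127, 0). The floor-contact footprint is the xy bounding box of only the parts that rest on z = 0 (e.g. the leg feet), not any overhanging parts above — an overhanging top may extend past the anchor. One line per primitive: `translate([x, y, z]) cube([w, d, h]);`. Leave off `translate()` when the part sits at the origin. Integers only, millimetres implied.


translate([186, 127, 0]) cube([2382, 193, 359]);


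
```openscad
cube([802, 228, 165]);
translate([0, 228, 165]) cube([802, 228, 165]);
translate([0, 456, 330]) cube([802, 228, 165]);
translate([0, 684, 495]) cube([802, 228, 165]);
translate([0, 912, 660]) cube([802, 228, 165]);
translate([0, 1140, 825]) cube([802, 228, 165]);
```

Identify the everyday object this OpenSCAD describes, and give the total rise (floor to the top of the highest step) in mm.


A staircase. The total rise is 990 mm.

6 identical blocks, each offset up and back from the previous — a staircase. Each step is 165 mm tall and there are 6 of them, so the total rise is 6 × 165 = 990 mm.


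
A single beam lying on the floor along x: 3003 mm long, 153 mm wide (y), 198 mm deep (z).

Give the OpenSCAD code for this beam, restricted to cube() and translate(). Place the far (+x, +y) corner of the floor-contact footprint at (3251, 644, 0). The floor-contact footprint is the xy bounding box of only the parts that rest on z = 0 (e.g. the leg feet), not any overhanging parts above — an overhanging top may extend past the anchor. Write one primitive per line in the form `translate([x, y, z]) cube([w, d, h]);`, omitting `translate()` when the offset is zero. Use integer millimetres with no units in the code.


translate([248, 491, 0]) cube([3003, 153, 198]);


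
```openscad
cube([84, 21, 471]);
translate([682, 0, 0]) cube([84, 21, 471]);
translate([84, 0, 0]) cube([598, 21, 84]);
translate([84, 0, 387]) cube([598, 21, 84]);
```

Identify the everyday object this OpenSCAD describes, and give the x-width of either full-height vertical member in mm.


A picture frame. The border width is 84 mm.

Four thin pieces enclosing a rectangular opening — a picture frame. The two full-height stiles are 471 mm tall; the top rail sits at z = 387 and is 84 mm tall, so the border above the opening is 471 − 387 = 84 mm, matching the stile x-width.


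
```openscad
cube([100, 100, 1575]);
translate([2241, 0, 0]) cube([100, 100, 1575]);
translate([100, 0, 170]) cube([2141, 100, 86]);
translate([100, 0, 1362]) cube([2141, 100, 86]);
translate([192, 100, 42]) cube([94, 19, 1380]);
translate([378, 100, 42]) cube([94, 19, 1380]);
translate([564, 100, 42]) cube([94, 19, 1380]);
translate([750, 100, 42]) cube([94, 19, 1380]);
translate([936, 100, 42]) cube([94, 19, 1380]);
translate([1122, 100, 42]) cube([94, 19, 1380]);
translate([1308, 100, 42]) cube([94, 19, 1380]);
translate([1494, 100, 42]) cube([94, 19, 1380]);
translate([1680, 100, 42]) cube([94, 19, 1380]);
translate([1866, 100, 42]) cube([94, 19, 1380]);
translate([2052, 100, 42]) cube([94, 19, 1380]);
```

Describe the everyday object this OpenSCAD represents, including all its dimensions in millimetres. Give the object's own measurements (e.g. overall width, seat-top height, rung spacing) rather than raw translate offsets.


A fence section. Two 100×100 mm posts, 1575 mm tall, stand on the floor with a clear span of 2141 mm between their inner faces. Two horizontal rails of 100×86 mm section span the gap between the posts with their undersides at z = 170 mm and z = 1362 mm, flush with the posts' −y face. 11 pickets, each 94 mm wide, 19 mm thick and 1380 mm tall, are fixed to the +y face of the rails with their bottoms at z = 42 mm, spaced across the span with a 92 mm gap after the −x post and between neighbouring pickets, with 95 mm left before the +x post.


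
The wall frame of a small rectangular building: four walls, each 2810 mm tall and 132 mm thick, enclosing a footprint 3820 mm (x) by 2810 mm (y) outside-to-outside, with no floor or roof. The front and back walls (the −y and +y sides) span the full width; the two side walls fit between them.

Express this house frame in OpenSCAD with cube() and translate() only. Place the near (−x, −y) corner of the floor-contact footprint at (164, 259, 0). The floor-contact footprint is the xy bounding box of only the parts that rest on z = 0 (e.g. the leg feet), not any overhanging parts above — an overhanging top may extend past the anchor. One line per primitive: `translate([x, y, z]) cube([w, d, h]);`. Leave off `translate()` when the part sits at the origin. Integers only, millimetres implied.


translate([164, 259, 0]) cube([3820, 132, 2810]);
translate([164, 2937, 0]) cube([3820, 132, 2810]);
translate([164, 391, 0]) cube([132, 2546, 2810]);
translate([3852, 391, 0]) cube([132, 2546, 2810]);


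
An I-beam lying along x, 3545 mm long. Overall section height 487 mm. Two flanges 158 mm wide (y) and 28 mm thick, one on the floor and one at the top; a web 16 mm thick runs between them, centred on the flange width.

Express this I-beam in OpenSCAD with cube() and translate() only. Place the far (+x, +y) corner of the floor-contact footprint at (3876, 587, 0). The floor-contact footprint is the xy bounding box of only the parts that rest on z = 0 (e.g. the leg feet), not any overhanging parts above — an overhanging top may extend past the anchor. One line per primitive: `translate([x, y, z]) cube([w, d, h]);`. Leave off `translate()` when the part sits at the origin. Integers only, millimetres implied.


translate([331, 429, 0]) cube([3545, 158, 28]);
translate([331, 500, 28]) cube([3545, 16, 431]);
translate([331, 429, 459]) cube([3545, 158, 28]);


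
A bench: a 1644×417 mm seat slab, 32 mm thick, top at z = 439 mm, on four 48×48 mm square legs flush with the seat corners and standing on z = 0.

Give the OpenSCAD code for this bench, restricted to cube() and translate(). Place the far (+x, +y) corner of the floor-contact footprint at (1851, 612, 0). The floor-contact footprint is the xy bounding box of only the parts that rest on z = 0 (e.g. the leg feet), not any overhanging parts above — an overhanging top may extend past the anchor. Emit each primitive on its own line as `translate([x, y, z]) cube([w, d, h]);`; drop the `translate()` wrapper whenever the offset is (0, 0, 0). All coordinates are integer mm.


translate([207, 195, 407]) cube([1644, 417, 32]);
translate([207, 195, 0]) cube([48, 48, 407]);
translate([207, 564, 0]) cube([48, 48, 407]);
translate([1803, 195, 0]) cube([48, 48, 407]);
translate([1803, 564, 0]) cube([48, 48, 407]);


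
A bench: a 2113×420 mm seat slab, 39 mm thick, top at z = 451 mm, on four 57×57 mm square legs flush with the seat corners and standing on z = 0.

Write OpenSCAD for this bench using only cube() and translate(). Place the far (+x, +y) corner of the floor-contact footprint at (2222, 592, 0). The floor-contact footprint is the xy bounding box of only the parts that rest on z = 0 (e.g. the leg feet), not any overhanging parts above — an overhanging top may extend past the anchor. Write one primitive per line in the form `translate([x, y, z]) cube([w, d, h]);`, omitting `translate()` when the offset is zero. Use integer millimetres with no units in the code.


translate([109, 172, 412]) cube([2113, 420, 39]);
translate([109, 172, 0]) cube([57, 57, 412]);
translate([109, 535, 0]) cube([57, 57, 412]);
translate([2165, 172, 0]) cube([57, 57, 412]);
translate([2165, 535, 0]) cube([57, 57, 412]);


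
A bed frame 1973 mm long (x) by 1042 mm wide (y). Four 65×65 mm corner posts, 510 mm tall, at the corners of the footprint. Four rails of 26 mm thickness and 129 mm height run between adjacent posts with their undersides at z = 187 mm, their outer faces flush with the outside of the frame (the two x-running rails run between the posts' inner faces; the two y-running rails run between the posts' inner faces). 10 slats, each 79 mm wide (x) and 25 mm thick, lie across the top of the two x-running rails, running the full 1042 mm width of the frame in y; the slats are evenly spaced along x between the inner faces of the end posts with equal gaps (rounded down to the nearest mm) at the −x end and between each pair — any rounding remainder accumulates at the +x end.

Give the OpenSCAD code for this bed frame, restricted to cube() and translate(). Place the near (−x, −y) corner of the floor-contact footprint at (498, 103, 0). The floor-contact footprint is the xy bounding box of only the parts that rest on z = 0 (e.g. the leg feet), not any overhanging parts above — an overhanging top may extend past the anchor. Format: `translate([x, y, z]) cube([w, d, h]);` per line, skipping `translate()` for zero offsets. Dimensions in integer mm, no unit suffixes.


translate([498, 103, 0]) cube([65, 65, 510]);
translate([498, 1080, 0]) cube([65, 65, 510]);
translate([2406, 103, 0]) cube([65, 65, 510]);
translate([2406, 1080, 0]) cube([65, 65, 510]);
translate([563, 103, 187]) cube([1843, 26, 129]);
translate([563, 1119, 187]) cube([1843, 26, 129]);
translate([498, 168, 187]) cube([26, 912, 129]);
translate([2445, 168, 187]) cube([26, 912, 129]);
translate([658, 103, 316]) cube([79, 1042, 25]);
translate([832, 103, 316]) cube([79, 1042, 25]);
translate([1006, 103, 316]) cube([79, 1042, 25]);
translate([1180, 103, 316]) cube([79, 1042, 25]);
translate([1354, 103, 316]) cube([79, 1042, 25]);
translate([1528, 103, 316]) cube([79, 1042, 25]);
translate([1702, 103, 316]) cube([79, 1042, 25]);
translate([1876, 103, 316]) cube([79, 1042, 25]);
translate([2050, 103, 316]) cube([79, 1042, 25]);
translate([2224, 103, 316]) cube([79, 1042, 25]);


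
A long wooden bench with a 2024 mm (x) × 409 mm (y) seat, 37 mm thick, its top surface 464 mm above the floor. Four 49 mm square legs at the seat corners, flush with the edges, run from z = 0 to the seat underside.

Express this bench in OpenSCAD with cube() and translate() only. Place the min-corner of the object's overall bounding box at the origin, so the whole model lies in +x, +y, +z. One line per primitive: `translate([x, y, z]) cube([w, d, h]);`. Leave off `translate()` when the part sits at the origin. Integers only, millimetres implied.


translate([0, 0, 427]) cube([2024, 409, 37]);
cube([49, 49, 427]);
translate([0, 360, 0]) cube([49, 49, 427]);
translate([1975, 0, 0]) cube([49, 49, 427]);
translate([1975, 360, 0]) cube([49, 49, 427]);


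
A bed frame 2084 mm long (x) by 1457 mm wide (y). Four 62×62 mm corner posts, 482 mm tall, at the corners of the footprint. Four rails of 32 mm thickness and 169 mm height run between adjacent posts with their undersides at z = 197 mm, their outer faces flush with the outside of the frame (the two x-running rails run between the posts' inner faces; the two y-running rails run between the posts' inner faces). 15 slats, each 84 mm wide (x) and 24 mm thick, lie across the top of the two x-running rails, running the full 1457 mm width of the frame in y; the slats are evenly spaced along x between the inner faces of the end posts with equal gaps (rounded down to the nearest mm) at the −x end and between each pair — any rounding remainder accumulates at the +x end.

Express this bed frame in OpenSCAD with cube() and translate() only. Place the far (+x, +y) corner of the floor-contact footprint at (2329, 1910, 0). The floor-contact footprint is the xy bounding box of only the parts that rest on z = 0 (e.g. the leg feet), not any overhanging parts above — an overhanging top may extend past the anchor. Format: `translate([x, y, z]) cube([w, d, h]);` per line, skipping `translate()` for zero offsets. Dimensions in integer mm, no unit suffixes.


translate([245, 453, 0]) cube([62, 62, 482]);
translate([245, 1848, 0]) cube([62, 62, 482]);
translate([2267, 453, 0]) cube([62, 62, 482]);
translate([2267, 1848, 0]) cube([62, 62, 482]);
translate([307, 453, 197]) cube([1960, 32, 169]);
translate([307, 1878, 197]) cube([1960, 32, 169]);
translate([245, 515, 197]) cube([32, 1333, 169]);
translate([2297, 515, 197]) cube([32, 1333, 169]);
translate([350, 453, 366]) cube([84, 1457, 24]);
translate([477, 453, 366]) cube([84, 1457, 24]);
translate([604, 453, 366]) cube([84, 1457, 24]);
translate([731, 453, 366]) cube([84, 1457, 24]);
translate([858, 453, 366]) cube([84, 1457, 24]);
translate([985, 453, 366]) cube([84, 1457, 24]);
translate([1112, 453, 366]) cube([84, 1457, 24]);
translate([1239, 453, 366]) cube([84, 1457, 24]);
translate([1366, 453, 366]) cube([84, 1457, 24]);
translate([1493, 453, 366]) cube([84, 1457, 24]);
translate([1620, 453, 366]) cube([84, 1457, 24]);
translate([1747, 453, 366]) cube([84, 1457, 24]);
translate([1874, 453, 366]) cube([84, 1457, 24]);
translate([2001, 453, 366]) cube([84, 1457, 24]);
translate([2128, 453, 366]) cube([84, 1457, 24]);


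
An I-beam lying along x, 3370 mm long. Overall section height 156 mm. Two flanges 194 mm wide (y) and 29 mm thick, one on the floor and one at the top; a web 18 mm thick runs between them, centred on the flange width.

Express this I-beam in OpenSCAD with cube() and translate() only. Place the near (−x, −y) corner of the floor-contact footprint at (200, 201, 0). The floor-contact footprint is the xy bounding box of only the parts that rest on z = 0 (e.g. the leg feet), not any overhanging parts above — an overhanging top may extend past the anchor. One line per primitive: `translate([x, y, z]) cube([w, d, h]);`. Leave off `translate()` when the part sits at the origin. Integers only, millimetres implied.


translate([200, 201, 0]) cube([3370, 194, 29]);
translate([200, 289, 29]) cube([3370, 18, 98]);
translate([200, 201, 127]) cube([3370, 194, 29]);


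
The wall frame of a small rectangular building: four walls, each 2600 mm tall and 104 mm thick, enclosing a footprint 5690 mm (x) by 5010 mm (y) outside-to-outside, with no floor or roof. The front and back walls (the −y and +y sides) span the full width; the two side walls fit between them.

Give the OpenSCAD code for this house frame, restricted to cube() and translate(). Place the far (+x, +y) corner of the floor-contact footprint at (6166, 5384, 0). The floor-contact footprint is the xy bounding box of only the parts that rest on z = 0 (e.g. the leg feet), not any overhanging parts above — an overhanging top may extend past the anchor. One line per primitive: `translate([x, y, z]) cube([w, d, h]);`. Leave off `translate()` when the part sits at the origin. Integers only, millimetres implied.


translate([476, 374, 0]) cube([5690, 104, 2600]);
translate([476, 5280, 0]) cube([5690, 104, 2600]);
translate([476, 478, 0]) cube([104, 4802, 2600]);
translate([6062, 478, 0]) cube([104, 4802, 2600]);


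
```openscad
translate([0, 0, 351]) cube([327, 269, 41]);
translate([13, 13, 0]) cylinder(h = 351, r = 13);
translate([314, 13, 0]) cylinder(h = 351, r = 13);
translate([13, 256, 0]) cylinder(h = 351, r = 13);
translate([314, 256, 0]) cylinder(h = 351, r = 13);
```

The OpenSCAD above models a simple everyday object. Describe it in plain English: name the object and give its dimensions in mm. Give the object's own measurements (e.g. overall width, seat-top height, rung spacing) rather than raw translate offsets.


A four-legged stool. The seat is a 327×269×41 mm slab whose top surface is at z = 392 mm; four round legs, each 26 mm in diameter, run from the floor (z = 0) to the underside of the seat, each leg's axis is inset half a diameter from the nearest pair of seat edges (so the leg's bounding box is flush with the corner).


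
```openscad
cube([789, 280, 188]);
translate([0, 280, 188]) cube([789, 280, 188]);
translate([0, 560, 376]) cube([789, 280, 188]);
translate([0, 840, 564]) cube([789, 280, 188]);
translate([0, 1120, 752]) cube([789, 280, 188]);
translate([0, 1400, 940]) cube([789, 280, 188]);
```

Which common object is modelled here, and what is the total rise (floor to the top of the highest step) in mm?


A staircase. The total rise is 1128 mm.

6 identical blocks, each offset up and back from the previous — a staircase. Each step is 188 mm tall and there are 6 of them, so the total rise is 6 × 188 = 1128 mm.


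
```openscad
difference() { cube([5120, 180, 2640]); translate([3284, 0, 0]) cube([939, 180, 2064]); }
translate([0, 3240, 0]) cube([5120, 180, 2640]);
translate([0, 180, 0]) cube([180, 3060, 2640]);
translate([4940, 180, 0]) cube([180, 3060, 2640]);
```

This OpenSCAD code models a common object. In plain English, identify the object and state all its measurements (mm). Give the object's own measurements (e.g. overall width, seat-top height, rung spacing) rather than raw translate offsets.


A single room: four walls, each 2640 mm tall and 180 mm thick, enclosing an outside footprint 5120×3420 mm (x × y), no floor or roof. The front and back walls (−y and +y sides) run the full x-width; the side walls fit between their inner faces. A door opening 939 mm wide and 2064 mm tall is cut through the front wall from the floor up, its −x edge 3284 mm from the wall's −x end.


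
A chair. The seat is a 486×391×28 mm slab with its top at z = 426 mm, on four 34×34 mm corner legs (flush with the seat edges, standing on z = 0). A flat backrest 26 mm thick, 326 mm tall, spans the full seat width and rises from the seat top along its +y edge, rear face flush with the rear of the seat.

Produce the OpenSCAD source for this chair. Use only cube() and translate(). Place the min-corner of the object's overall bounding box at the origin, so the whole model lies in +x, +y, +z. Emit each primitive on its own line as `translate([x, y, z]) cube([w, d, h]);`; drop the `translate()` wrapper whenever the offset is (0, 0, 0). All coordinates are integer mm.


translate([0, 0, 398]) cube([486, 391, 28]);
cube([34, 34, 398]);
translate([452, 0, 0]) cube([34, 34, 398]);
translate([0, 357, 0]) cube([34, 34, 398]);
translate([452, 357, 0]) cube([34, 34, 398]);
translate([0, 365, 426]) cube([486, 26, 326]);


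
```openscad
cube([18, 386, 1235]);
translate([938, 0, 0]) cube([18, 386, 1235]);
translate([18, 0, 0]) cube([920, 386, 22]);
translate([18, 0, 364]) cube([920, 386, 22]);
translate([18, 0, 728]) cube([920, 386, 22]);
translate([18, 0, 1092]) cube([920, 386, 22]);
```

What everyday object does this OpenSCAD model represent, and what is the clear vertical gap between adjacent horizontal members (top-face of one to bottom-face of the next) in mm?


A bookshelf. The clear shelf gap is 342 mm.

Two tall side panels with 4 horizontal boards between them — a bookshelf. The first two shelf undersides are at z = 0 and z = 364; with shelf thickness 22, the clear gap is 364 − 0 − 22 = 342 mm.


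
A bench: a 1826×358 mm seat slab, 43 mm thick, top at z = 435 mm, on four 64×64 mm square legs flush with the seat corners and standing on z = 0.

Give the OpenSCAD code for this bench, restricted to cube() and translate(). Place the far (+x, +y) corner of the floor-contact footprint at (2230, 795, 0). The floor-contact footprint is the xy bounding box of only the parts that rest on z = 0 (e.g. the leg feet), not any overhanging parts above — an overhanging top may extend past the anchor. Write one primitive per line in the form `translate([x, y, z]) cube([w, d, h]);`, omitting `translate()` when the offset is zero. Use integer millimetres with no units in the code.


// leg_h = 435 − 43 = 392
translate([404, 437, 392]) cube([1826, 358, 43]);
translate([404, 437, 0]) cube([64, 64, 392]);
translate([404, 731, 0]) cube([64, 64, 392]);
translate([2166, 437, 0]) cube([64, 64, 392]);
translate([2166, 731, 0]) cube([64, 64, 392]);


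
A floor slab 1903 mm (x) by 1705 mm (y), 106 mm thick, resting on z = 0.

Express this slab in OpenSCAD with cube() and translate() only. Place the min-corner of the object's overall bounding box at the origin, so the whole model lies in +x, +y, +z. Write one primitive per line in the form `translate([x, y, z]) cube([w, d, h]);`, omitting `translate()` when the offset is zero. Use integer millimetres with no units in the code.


cube([1903, 1705, 106]);


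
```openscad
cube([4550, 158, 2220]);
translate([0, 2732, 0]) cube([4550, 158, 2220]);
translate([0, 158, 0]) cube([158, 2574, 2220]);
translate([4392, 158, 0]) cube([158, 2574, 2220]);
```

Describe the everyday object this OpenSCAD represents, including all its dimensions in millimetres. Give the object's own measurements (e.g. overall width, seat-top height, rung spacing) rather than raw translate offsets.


The wall frame of a small rectangular building: four walls, each 2220 mm tall and 158 mm thick, enclosing a footprint 4550 mm (x) by 2890 mm (y) outside-to-outside, with no floor or roof. The front and back walls (the −y and +y sides) span the full width; the two side walls fit between them.


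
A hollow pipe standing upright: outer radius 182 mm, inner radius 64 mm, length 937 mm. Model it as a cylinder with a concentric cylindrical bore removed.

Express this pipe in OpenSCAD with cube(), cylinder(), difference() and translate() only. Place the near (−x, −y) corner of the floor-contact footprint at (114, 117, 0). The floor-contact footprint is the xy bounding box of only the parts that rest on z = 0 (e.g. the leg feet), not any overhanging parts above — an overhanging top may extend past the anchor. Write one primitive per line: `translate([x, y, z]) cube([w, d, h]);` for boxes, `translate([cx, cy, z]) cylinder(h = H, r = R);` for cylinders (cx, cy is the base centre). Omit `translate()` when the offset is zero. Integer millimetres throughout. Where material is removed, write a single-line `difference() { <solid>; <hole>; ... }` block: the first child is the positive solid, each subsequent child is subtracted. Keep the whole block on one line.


difference() { translate([296, 299, 0]) cylinder(h = 937, r = 182); translate([296, 299, 0]) cylinder(h = 937, r = 64); }


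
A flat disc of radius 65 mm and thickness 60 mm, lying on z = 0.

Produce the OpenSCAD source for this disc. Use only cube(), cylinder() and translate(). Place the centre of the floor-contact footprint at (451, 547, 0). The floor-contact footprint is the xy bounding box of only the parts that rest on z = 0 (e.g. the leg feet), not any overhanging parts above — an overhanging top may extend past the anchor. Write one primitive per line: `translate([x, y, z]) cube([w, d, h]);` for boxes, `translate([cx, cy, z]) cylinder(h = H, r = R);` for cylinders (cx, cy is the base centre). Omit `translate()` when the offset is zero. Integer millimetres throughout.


translate([451, 547, 0]) cylinder(h = 60, r = 65);


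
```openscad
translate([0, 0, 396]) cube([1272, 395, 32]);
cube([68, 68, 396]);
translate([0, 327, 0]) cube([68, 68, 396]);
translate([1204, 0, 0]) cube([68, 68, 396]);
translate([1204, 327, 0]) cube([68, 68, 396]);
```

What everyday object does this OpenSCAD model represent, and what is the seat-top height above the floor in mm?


A bench. The seat-top height is 428 mm.

A long slab on four corner posts — a bench. The slab sits at z = 396 with thickness 32, so the top is 396 + 32 = 428 mm.


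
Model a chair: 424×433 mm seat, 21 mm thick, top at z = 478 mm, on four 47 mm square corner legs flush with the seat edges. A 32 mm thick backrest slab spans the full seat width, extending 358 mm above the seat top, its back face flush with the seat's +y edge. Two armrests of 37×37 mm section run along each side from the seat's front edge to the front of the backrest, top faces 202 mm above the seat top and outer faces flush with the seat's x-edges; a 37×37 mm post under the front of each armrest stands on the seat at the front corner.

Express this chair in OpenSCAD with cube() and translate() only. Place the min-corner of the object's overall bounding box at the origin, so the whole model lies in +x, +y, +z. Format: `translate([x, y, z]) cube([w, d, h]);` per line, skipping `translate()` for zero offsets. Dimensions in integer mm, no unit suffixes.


translate([0, 0, 457]) cube([424, 433, 21]);
cube([47, 47, 457]);
translate([377, 0, 0]) cube([47, 47, 457]);
translate([0, 386, 0]) cube([47, 47, 457]);
translate([377, 386, 0]) cube([47, 47, 457]);
translate([0, 401, 478]) cube([424, 32, 358]);
translate([0, 0, 643]) cube([37, 401, 37]);
translate([387, 0, 643]) cube([37, 401, 37]);
translate([0, 0, 478]) cube([37, 37, 165]);
translate([387, 0, 478]) cube([37, 37, 165]);


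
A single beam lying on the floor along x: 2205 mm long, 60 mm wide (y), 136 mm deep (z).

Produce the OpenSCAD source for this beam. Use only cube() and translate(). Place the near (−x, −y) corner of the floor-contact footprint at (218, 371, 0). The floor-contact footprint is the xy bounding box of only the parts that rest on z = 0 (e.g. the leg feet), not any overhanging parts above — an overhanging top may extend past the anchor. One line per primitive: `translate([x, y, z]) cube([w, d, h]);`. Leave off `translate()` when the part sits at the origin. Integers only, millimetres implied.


translate([218, 371, 0]) cube([2205, 60, 136]);


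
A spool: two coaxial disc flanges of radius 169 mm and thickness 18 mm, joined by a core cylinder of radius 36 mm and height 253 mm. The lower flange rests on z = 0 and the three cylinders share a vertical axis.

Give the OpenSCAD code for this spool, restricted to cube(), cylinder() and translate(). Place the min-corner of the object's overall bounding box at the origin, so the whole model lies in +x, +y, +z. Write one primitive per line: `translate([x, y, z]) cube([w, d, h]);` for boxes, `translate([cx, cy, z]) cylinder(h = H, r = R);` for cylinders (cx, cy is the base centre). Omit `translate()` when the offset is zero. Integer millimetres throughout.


translate([169, 169, 0]) cylinder(h = 18, r = 169);
translate([169, 169, 18]) cylinder(h = 253, r = 36);
translate([169, 169, 271]) cylinder(h = 18, r = 169);
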